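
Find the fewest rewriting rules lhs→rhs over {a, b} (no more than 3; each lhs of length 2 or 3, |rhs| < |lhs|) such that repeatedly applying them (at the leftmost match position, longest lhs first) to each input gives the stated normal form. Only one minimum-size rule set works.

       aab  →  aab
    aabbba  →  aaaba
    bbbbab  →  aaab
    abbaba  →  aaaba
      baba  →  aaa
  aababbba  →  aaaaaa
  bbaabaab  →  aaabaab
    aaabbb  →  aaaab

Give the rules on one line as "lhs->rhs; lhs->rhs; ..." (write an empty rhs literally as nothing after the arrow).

bab->aa; bb->a

  | aab
  | aabbba => aaaba
  | bbbbab => abbab => aaab
  | abbaba => aaaba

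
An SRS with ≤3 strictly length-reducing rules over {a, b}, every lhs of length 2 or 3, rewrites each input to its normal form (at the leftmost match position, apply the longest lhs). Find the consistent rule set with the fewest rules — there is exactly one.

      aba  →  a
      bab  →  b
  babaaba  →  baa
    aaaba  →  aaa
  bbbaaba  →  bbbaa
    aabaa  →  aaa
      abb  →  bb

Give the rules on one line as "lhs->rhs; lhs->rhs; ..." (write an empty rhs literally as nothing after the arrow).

ab->; abb->bb

  | aba => a
  | bab => b
  | babaaba => baaba => baa
  | aaaba => aaa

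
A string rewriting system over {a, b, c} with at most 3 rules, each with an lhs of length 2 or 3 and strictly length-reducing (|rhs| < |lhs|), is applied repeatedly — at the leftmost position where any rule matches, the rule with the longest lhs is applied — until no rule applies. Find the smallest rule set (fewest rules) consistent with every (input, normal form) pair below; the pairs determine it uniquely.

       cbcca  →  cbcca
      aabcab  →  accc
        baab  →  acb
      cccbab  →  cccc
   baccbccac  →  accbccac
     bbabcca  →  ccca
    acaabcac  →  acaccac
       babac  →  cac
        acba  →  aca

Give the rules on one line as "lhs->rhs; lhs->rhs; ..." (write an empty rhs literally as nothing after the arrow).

  | cbcca
  | aabcab => accab => accc
  | baab => acb
  | cccbab => cccab => cccc

ab->c; ba->a; baa->ac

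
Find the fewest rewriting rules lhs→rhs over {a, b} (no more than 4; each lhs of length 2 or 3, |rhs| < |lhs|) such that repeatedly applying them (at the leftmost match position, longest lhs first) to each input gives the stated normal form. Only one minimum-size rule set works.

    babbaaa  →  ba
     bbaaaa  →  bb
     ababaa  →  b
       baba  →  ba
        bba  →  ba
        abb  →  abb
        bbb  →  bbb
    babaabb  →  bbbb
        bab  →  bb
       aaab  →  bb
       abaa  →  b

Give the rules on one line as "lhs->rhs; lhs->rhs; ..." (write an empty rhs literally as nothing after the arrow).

  | babbaaa => bbbaaa => bbaaa => baaa => bba => ba
  | bbaaaa => baaaa => bbaa => baa => bb
  | ababaa => abaa => aa => b
  | baba => bba => ba

aa->b; aba->a; bab->bb; bba->ba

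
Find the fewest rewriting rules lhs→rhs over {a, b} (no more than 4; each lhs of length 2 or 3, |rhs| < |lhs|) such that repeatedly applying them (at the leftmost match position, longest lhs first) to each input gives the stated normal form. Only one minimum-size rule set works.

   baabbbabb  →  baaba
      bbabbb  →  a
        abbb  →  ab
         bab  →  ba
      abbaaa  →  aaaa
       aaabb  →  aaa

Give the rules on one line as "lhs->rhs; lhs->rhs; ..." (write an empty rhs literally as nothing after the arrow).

  | baabbbabb => baababb => baabab => baaba
  | bbabbb => abbbb => abb => a
  | abbb => ab
  | bab => ba

abb->a; bab->ba; bba->ab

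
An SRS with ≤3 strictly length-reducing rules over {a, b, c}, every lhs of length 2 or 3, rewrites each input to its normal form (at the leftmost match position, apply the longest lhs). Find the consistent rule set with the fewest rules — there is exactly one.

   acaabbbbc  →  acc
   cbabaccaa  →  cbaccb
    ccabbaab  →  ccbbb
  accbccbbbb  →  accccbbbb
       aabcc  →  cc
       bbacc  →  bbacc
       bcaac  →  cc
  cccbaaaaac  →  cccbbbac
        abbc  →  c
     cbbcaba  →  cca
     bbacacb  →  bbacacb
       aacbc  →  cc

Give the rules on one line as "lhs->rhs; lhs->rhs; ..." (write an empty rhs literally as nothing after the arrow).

  | acaabbbbc => acbbbbbc => acbbbbc => acbbbc => acbbc => acbc => acc
  | cbabaccaa => cbaccaa => cbaccb
  | ccabbaab => ccbaab => ccbbb
  | accbccbbbb => accccbbbb

aa->b; ab->; bc->c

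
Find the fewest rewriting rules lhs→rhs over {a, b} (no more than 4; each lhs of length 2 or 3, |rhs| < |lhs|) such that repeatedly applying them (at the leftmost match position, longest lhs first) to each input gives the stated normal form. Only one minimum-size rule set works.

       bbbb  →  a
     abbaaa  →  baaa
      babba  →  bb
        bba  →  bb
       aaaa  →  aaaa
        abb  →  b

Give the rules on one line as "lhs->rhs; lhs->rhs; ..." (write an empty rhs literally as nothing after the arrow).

  | bbbb => aab => a
  | abbaaa => baaa
  | babba => bba => bb
  | bba => bb

ab->; bba->bb; bbb->aa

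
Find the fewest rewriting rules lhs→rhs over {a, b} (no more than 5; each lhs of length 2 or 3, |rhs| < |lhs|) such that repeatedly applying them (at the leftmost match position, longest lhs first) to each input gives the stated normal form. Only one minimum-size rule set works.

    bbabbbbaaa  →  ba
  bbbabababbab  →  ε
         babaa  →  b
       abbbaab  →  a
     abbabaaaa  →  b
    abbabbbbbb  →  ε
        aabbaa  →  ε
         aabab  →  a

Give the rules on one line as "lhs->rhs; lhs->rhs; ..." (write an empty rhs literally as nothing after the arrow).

aa->; aab->a; ab->; bb->

  | bbabbbbaaa => abbbbaaa => bbbaaa => baaa => ba
  | bbbabababbab => babababbab => bababbab => babbab => bbab => ab => ε
  | babaa => baa => b
  | abbbaab => bbaab => aab => a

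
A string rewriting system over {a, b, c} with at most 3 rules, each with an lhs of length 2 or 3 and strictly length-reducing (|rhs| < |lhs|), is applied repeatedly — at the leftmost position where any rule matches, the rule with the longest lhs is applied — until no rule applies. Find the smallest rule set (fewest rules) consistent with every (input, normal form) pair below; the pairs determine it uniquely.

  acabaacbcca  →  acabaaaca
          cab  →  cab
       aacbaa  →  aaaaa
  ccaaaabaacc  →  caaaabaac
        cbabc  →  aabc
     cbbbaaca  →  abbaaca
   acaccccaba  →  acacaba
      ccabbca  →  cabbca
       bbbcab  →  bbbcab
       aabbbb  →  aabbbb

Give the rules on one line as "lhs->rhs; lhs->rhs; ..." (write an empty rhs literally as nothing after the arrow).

  | acabaacbcca => acabaaacca => acabaaaca
  | cab
  | aacbaa => aaaaa
  | ccaaaabaacc => caaaabaacc => caaaabaac

cb->a; cc->c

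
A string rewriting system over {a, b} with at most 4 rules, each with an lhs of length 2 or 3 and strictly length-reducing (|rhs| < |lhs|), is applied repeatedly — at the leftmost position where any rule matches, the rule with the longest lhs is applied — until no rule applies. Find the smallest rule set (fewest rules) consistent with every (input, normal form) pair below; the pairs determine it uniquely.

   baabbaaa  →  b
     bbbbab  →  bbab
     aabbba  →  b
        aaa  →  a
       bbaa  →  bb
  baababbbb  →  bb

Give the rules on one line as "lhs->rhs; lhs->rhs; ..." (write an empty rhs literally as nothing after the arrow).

aa->; aba->ba; bbb->ba

  | baabbaaa => bbbaaa => baaaa => baa => b
  | bbbbab => babab => bbab
  | aabbba => bbba => baa => b
  | aaa => a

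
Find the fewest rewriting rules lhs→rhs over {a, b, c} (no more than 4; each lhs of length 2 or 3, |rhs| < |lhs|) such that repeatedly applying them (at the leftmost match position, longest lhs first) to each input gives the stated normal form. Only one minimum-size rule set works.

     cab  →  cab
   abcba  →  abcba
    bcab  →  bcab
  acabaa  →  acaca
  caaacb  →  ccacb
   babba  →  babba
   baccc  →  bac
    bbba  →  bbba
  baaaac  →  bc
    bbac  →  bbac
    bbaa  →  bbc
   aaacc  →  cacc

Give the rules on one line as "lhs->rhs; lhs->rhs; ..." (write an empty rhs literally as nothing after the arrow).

aa->c; aba->ac; ccc->c

  | cab
  | abcba
  | bcab
  | acabaa => acaca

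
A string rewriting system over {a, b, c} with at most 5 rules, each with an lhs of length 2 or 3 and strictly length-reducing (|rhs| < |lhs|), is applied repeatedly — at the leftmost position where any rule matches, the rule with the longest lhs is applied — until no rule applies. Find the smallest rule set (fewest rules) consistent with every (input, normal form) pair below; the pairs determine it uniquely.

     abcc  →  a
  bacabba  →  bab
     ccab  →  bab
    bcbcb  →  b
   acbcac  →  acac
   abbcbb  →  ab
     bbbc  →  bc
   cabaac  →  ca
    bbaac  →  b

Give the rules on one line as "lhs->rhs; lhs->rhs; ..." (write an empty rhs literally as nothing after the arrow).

  | abcc => abb => a
  | bacabba => bacaa => bacc => bab
  | ccab => bab
  | bcbcb => bcb => b

aa->c; bb->; cb->; cc->b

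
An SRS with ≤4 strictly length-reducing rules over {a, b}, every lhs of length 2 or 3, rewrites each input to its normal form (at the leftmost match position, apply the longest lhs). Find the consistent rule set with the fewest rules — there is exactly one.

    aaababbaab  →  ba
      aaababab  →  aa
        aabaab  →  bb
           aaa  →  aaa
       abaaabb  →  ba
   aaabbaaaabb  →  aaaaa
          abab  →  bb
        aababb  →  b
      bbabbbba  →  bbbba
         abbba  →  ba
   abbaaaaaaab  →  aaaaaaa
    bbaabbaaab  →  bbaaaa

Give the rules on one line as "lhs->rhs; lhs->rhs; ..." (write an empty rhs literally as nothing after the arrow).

ab->a; aba->b; abb->

  | aaababbaab => aabbbaab => abaab => bab => ba
  | aaababab => aabbab => aab => aa
  | aabaab => abab => bb
  | aaa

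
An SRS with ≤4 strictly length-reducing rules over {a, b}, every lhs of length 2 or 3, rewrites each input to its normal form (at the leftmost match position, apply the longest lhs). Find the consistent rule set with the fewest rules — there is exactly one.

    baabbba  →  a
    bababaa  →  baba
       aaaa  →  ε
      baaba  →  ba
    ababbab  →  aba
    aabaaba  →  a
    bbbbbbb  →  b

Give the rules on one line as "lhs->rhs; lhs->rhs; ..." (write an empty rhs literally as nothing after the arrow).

aa->b; baa->; bba->bb; bbb->

  | baabbba => bbba => a
  | bababaa => baba
  | aaaa => baa => ε
  | baaba => ba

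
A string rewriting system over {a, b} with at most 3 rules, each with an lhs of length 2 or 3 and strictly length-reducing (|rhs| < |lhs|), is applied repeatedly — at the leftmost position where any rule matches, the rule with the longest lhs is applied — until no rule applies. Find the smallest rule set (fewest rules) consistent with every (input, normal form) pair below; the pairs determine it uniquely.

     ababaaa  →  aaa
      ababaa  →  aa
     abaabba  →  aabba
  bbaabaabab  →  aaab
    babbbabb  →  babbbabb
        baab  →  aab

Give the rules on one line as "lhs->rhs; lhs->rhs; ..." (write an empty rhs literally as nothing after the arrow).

  | ababaaa => abaaa => aaa
  | ababaa => abaa => aa
  | abaabba => aabba
  | bbaabaabab => baabaabab => aabaabab => aaabab => aaab

aba->a; baa->aa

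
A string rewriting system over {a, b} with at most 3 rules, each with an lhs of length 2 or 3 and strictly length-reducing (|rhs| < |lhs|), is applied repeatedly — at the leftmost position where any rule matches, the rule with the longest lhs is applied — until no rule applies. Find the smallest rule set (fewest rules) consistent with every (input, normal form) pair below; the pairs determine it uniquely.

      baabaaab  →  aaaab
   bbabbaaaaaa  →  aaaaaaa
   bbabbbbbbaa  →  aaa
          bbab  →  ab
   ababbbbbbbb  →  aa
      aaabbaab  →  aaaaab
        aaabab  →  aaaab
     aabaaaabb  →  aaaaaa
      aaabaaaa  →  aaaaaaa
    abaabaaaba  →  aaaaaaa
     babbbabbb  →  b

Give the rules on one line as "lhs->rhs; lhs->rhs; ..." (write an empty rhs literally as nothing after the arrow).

aba->aa; ba->; bb->

  | baabaaab => abaaab => aaaab
  | bbabbaaaaaa => abbaaaaaa => aaaaaaa
  | bbabbbbbbaa => abbbbbbaa => abbbbaa => abbaa => aaa
  | bbab => ab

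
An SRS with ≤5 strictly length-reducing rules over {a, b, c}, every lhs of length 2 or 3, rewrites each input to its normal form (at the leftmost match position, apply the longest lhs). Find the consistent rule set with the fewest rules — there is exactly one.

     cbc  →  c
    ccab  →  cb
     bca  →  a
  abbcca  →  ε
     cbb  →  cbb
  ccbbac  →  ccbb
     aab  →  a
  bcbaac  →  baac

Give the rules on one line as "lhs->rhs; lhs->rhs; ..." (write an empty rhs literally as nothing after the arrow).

ab->; bac->b; bc->; ca->

  | cbc => c
  | ccab => cb
  | bca => a
  | abbcca => bcca => ca => ε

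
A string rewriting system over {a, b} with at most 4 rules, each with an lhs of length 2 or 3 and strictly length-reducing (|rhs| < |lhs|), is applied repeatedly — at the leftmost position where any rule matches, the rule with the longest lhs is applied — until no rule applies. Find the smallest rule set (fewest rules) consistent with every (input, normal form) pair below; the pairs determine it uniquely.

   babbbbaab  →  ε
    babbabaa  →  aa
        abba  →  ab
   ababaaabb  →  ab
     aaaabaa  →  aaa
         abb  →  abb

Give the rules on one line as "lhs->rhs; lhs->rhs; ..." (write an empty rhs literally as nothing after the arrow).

aab->ba; ba->; bab->ba

  | babbbbaab => babbbaab => babbaab => babaab => baaab => aab => ba => ε
  | babbabaa => bababaa => baabaa => abaa => aa
  | abba => ab
  | ababaaabb => abaaaabb => aaaabb => aabab => baab => ab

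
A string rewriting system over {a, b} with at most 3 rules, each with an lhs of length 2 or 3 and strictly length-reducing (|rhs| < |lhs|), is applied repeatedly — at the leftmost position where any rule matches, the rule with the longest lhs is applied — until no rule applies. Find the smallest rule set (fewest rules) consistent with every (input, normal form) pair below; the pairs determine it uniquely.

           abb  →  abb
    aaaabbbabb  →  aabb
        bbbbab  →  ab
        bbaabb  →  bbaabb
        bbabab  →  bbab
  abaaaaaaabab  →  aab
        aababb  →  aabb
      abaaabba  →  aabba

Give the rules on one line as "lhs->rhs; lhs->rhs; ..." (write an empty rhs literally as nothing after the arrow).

aaa->aa; aba->a; bbb->a

  | abb
  | aaaabbbabb => aaabbbabb => aabbbabb => aaaabb => aaabb => aabb
  | bbbbab => abab => ab
  | bbaabb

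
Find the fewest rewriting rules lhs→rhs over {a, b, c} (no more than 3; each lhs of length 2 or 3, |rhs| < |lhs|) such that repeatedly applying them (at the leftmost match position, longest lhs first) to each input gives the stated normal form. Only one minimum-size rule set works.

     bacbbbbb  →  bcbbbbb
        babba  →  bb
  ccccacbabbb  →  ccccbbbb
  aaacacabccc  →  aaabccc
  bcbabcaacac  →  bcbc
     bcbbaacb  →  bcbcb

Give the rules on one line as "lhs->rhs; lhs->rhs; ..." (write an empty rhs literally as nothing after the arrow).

ba->b; bba->b; ca->

  | bacbbbbb => bcbbbbb
  | babba => bbba => bb
  | ccccacbabbb => ccccbabbb => ccccbbbb
  | aaacacabccc => aaacabccc => aaabccc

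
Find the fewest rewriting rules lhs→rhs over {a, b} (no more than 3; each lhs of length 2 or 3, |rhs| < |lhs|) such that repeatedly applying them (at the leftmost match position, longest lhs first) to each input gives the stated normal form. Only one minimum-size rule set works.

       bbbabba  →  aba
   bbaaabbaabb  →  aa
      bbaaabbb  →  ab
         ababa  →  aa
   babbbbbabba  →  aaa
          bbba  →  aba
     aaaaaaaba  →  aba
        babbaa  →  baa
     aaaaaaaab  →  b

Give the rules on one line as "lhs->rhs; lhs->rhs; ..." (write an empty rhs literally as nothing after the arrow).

aab->b; bab->; bb->a

  | bbbabba => ababba => aba
  | bbaaabbaabb => aaaabbaabb => aabbaabb => bbaabb => aaabb => abb => aa
  | bbaaabbb => aaaabbb => aabbb => bbb => ab
  | ababa => aa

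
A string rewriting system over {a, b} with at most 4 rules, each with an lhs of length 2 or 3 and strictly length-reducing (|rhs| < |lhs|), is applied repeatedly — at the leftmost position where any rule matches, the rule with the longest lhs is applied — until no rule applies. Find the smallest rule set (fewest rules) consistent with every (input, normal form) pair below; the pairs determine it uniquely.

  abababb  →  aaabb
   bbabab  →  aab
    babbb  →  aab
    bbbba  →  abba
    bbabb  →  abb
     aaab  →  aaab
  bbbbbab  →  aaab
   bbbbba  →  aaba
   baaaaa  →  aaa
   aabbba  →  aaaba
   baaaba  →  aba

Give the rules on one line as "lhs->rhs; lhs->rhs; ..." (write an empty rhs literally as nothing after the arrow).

baa->; bab->ab; bbb->ab

  | abababb => aababb => aaabb
  | bbabab => babab => abab => aab
  | babbb => abbb => aab
  | bbbba => abba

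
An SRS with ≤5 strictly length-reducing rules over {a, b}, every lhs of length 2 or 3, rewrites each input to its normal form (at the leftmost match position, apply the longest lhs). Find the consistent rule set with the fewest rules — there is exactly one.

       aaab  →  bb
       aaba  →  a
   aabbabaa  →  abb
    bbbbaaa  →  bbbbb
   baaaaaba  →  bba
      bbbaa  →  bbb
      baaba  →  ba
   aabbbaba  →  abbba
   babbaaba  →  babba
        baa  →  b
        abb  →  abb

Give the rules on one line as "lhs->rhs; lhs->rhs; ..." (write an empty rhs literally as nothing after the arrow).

  | aaab => bb
  | aaba => aba => a
  | aabbabaa => abbabaa => abbaa => abb
  | bbbbaaa => bbbbb

aa->; aaa->b; aab->ab; aba->a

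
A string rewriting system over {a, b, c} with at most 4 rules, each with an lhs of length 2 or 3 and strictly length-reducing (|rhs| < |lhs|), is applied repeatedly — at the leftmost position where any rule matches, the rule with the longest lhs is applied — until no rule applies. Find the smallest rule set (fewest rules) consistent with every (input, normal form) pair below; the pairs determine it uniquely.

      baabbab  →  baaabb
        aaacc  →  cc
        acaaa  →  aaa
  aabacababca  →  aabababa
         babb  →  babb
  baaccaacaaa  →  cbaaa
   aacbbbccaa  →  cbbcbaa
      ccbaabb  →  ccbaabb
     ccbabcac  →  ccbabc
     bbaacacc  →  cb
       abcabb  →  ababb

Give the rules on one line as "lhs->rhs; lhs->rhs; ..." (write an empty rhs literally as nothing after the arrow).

ac->c; bba->ab; bcc->cb; ca->a

  | baabbab => baaabb
  | aaacc => aacc => acc => cc
  | acaaa => caaa => aaa
  | aabacababca => aabcababca => aabababca => aabababa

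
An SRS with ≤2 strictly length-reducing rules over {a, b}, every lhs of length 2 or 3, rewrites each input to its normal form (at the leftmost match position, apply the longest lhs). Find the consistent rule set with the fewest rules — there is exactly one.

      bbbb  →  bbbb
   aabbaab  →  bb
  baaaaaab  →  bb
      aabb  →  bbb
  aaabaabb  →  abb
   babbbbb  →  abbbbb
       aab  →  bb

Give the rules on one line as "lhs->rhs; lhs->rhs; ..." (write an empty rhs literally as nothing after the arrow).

aa->b; ba->a

  | bbbb
  | aabbaab => bbbaab => bbaab => baab => aab => bb
  | baaaaaab => aaaaaab => baaaab => aaaab => baab => aab => bb
  | aabb => bbb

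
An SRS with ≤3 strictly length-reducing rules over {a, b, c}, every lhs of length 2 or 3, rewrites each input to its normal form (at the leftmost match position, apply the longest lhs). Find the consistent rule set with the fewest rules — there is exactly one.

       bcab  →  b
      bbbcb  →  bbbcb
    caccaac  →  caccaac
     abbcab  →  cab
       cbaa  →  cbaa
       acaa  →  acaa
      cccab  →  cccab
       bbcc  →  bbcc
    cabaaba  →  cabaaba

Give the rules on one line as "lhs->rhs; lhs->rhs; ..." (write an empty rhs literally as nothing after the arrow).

abb->; bca->

  | bcab => b
  | bbbcb
  | caccaac
  | abbcab => cab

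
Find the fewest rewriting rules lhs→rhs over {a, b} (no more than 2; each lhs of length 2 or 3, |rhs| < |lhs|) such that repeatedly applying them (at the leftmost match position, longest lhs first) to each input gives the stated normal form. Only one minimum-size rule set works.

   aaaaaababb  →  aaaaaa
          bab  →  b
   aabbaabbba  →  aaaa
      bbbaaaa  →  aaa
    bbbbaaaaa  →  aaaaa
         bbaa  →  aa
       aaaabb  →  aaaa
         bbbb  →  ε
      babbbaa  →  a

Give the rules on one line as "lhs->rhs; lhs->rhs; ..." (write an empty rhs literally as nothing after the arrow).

  | aaaaaababb => aaaaaabb => aaaaaa
  | bab => b
  | aabbaabbba => aaaabbba => aaaaba => aaaa
  | bbbaaaa => baaaa => aaa

ba->; bb->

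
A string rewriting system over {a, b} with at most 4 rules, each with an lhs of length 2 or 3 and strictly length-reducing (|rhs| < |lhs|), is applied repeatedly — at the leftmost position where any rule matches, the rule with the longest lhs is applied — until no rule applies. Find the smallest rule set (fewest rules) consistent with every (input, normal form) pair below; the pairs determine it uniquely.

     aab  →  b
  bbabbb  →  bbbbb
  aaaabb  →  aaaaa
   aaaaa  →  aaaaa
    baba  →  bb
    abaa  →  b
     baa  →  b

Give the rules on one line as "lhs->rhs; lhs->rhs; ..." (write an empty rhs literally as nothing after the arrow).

  | aab => ab => b
  | bbabbb => bbbbb
  | aaaabb => aaaaa
  | aaaaa

ab->b; abb->aa; ba->b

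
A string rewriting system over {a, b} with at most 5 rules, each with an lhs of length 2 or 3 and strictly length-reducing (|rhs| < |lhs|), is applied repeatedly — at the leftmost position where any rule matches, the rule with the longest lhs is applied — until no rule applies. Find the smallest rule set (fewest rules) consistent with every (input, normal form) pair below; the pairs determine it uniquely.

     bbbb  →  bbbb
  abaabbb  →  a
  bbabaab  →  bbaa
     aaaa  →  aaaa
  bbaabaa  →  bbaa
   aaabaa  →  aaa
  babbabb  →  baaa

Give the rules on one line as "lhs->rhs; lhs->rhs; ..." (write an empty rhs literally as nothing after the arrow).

ab->; aba->; abb->aa; bab->ba

  | bbbb
  | abaabbb => abbb => aab => a
  | bbabaab => bbaaab => bbaa
  | aaaa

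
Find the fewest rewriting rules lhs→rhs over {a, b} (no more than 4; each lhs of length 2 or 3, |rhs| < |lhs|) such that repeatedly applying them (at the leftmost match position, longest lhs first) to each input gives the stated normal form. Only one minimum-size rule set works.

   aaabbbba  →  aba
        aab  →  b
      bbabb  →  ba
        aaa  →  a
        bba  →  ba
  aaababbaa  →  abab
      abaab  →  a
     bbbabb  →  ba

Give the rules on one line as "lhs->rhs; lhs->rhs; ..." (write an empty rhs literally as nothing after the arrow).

  | aaabbbba => abbbba => abba => aba
  | aab => b
  | bbabb => babb => ba
  | aaa => a

aa->; bb->; bba->ba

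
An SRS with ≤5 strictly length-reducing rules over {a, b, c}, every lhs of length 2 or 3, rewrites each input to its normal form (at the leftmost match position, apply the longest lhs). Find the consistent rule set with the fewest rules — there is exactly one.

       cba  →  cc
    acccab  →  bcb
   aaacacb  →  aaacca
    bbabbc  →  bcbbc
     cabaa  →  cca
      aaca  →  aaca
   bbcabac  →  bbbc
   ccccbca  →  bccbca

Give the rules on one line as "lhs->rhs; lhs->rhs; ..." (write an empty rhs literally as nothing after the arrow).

  | cba => cc
  | acccab => abcab => bcab => bcb
  | aaacacb => aaacca
  | bbabbc => bcbbc

ab->b; acb->ca; ba->c; ccc->bc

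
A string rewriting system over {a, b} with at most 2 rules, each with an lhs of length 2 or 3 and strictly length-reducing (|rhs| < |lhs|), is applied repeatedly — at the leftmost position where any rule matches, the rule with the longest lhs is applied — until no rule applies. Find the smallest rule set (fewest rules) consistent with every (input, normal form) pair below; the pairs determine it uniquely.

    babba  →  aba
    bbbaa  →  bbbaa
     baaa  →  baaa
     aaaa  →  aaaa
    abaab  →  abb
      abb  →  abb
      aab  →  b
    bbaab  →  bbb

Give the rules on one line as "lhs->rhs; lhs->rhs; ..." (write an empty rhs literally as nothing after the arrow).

aab->b; bab->a

  | babba => aba
  | bbbaa
  | baaa
  | aaaa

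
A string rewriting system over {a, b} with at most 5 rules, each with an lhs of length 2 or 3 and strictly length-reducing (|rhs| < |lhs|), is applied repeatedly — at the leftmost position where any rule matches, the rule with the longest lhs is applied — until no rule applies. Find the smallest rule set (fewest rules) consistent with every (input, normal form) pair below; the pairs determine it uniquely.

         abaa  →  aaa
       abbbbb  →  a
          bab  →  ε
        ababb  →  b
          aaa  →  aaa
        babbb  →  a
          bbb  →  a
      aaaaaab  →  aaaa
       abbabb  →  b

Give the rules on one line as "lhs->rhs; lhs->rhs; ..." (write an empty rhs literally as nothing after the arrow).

aab->; ab->a; bab->; bb->a

  | abaa => aaa
  | abbbbb => abbbb => abbb => abb => ab => a
  | bab => ε
  | ababb => aabb => b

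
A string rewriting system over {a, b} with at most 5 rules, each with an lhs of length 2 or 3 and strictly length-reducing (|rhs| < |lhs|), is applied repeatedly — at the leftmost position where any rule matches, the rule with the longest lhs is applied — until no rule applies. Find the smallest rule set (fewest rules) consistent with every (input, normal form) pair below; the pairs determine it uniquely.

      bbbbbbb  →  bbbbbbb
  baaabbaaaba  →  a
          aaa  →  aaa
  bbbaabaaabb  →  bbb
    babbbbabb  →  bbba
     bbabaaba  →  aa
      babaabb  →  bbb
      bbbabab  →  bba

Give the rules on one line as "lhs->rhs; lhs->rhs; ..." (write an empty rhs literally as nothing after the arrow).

aab->bb; ab->a; abb->ba; baa->a

  | bbbbbbb
  | baaabbaaaba => aabbaaaba => bbbaaaba => bbaaba => baba => baa => a
  | aaa
  | bbbaabaaabb => bbabaaabb => bbaaaabb => baaabb => aabb => bbb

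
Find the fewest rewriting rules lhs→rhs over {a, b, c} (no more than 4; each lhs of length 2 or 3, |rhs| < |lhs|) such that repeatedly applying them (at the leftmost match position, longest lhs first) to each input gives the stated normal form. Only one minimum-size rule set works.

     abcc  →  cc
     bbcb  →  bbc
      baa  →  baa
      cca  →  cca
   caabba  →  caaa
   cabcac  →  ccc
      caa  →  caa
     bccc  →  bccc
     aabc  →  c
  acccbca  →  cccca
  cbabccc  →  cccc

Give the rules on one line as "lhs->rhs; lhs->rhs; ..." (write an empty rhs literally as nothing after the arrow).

  | abcc => acc => cc
  | bbcb => bbc
  | baa
  | cca

ab->a; ac->c; cb->c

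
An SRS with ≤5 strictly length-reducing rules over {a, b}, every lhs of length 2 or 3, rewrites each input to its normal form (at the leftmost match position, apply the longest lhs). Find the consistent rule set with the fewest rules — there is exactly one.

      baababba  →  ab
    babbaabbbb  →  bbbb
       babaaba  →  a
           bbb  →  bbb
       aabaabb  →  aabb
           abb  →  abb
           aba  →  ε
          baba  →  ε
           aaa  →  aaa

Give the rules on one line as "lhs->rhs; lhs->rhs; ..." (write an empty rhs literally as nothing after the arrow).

aba->; ba->; baa->aa; bba->b

  | baababba => aababba => abba => ab
  | babbaabbbb => bbaabbbb => babbbb => bbbb
  | babaaba => baaba => aaba => a
  | bbb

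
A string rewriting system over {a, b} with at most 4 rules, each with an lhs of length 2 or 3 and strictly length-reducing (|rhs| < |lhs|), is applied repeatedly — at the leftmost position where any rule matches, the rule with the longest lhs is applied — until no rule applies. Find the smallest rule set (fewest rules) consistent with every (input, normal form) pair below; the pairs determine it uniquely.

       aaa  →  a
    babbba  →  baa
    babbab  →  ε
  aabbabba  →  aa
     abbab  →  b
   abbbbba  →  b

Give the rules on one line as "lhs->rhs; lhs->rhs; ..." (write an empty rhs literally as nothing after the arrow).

aaa->a; aba->b; bb->b; bbb->

  | aaa => a
  | babbba => baa
  | babbab => babab => bbb => ε
  | aabbabba => aababba => abbba => aa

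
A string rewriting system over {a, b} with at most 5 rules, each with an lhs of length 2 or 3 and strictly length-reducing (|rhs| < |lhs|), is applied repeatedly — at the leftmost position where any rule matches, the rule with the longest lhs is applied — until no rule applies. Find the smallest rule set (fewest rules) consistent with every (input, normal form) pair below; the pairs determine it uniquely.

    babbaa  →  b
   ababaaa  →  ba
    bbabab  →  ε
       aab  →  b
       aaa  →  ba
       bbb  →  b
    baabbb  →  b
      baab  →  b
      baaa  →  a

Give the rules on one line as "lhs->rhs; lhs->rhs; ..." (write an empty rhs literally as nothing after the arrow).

aa->b; ab->; bb->b; bba->a

  | babbaa => bbaa => aa => b
  | ababaaa => abaaa => aaa => ba
  | bbabab => abab => ab => ε
  | aab => bb => b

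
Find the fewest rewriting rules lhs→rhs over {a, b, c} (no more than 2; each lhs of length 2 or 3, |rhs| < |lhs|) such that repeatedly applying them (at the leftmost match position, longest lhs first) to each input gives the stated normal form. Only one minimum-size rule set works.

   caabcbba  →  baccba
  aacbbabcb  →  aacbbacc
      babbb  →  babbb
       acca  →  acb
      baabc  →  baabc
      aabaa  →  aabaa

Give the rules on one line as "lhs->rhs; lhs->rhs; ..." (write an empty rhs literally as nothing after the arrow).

  | caabcbba => babcbba => baccba
  | aacbbabcb => aacbbacc
  | babbb
  | acca => acb

bcb->cc; ca->b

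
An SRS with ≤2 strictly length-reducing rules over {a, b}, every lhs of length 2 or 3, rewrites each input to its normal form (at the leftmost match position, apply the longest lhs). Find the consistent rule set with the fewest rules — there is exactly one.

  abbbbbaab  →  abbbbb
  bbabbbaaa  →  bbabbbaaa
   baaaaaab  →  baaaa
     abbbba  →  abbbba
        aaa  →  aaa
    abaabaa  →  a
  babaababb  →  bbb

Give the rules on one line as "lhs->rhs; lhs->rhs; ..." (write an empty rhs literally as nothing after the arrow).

aab->; aba->

  | abbbbbaab => abbbbb
  | bbabbbaaa
  | baaaaaab => baaaa
  | abbbba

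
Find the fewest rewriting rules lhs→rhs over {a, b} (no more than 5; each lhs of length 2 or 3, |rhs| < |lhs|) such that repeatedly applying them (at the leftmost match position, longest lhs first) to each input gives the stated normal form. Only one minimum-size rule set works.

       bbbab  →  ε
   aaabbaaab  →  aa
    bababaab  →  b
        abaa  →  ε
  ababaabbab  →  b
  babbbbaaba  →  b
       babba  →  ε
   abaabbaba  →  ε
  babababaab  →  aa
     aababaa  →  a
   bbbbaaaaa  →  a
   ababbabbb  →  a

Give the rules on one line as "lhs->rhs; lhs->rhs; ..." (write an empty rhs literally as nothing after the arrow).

ab->; aba->b; ba->; bab->aa

  | bbbab => bbaa => ba => ε
  | aaabbaaab => aabaaab => abaab => bab => aa
  | bababaab => aaabaab => aabab => abb => b
  | abaa => ba => ε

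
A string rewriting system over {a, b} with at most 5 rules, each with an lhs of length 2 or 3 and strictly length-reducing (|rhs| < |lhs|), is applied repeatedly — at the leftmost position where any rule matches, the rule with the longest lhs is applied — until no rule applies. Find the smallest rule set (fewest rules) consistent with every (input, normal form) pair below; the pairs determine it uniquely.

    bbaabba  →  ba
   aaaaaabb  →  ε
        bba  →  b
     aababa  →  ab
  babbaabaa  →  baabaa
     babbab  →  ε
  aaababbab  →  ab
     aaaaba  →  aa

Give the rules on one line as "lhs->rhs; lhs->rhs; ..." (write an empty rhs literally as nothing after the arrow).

aaa->ab; abb->; bab->; bba->b

  | bbaabba => babba => ba
  | aaaaaabb => abaaabb => ababbb => abb => ε
  | bba => b
  | aababa => aaa => ab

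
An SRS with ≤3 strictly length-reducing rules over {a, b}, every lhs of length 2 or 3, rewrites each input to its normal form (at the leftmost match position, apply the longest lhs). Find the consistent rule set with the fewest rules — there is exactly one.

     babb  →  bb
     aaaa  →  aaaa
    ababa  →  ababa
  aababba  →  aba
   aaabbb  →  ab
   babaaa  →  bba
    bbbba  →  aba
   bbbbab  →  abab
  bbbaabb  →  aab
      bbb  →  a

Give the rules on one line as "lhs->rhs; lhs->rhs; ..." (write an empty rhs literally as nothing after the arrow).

  | babb => bb
  | aaaa
  | ababa
  | aababba => aabba => aba

abb->b; baa->bb; bbb->a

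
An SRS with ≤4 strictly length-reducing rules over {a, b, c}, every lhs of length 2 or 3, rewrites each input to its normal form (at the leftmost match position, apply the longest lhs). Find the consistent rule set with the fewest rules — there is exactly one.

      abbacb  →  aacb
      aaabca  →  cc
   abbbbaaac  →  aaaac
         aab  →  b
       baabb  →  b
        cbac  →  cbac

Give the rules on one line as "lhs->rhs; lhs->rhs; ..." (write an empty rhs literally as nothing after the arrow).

ab->b; bb->a; bca->cc

  | abbacb => bbacb => aacb
  | aaabca => aabca => abca => bca => cc
  | abbbbaaac => bbbbaaac => abbaaac => bbaaac => aaaac
  | aab => ab => b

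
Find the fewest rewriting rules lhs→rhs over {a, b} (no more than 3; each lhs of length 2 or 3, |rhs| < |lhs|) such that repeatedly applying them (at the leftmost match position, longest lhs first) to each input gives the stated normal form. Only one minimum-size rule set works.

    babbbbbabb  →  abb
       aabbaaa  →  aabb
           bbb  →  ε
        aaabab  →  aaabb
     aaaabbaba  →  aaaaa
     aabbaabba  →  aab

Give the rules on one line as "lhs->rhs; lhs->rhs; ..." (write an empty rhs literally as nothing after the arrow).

  | babbbbbabb => bbbbbbabb => bbbabb => abb
  | aabbaaa => aabbaa => aabba => aabb
  | bbb => ε
  | aaabab => aaabb

ba->b; bbb->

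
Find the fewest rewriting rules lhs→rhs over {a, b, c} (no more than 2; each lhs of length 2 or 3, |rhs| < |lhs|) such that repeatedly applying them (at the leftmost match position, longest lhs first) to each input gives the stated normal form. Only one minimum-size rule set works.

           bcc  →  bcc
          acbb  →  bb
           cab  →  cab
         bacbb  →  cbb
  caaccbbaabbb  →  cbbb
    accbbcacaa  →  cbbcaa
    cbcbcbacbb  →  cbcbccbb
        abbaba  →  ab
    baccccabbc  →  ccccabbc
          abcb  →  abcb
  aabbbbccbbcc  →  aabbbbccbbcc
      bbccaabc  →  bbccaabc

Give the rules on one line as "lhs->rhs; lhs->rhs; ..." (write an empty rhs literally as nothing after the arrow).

ac->; ba->

  | bcc
  | acbb => bb
  | cab
  | bacbb => cbb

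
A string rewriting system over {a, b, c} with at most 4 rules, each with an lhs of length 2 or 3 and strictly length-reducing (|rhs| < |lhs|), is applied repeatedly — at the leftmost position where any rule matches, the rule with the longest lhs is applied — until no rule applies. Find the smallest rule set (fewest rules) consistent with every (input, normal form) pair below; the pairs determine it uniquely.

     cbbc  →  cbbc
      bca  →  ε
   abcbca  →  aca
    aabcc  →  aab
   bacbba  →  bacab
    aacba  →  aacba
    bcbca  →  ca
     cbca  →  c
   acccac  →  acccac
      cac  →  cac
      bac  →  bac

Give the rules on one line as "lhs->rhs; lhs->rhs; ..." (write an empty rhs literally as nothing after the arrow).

  | cbbc
  | bca => ε
  | abcbca => aca
  | aabcc => aab

bba->ab; bca->; bcb->; bcc->b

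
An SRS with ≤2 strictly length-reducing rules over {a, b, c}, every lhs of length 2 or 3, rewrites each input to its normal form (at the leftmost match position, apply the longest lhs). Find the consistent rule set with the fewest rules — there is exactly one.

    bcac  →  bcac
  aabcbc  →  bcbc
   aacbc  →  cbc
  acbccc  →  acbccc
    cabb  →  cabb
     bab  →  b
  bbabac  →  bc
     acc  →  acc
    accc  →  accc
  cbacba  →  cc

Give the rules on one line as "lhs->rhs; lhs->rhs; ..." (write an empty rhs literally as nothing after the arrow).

aa->; ba->

  | bcac
  | aabcbc => bcbc
  | aacbc => cbc
  | acbccc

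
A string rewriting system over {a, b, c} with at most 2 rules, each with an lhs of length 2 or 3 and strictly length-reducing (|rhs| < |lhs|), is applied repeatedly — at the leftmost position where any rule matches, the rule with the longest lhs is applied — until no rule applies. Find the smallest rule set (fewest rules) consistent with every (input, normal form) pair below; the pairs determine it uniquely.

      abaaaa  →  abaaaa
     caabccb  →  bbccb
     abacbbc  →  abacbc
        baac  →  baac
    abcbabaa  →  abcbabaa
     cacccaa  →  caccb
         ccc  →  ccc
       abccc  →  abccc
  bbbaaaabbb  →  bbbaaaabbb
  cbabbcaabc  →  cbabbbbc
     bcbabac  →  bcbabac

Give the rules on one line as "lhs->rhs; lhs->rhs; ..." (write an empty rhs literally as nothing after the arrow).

caa->b; cbb->cb

  | abaaaa
  | caabccb => bbccb
  | abacbbc => abacbc
  | baac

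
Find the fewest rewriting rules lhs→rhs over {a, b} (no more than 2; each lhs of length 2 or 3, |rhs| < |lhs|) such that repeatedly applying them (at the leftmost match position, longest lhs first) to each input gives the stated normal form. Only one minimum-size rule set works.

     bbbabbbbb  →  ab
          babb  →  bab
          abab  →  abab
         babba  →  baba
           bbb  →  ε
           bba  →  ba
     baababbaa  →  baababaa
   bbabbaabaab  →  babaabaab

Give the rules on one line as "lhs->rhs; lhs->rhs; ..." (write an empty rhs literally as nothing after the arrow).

  | bbbabbbbb => abbbbb => abb => ab
  | babb => bab
  | abab
  | babba => baba

bb->b; bbb->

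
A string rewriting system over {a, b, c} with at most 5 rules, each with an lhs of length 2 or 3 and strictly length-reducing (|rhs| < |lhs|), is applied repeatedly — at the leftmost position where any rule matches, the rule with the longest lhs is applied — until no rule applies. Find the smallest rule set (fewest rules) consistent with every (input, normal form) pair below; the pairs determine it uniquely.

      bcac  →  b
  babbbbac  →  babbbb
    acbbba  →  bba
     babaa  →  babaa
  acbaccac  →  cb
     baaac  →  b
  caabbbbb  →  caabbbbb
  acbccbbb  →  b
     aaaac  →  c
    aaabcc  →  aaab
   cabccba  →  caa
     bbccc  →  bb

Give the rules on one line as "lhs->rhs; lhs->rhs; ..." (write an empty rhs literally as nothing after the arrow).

ac->c; bc->b; bcb->; cbb->b

  | bcac => bac => bc => b
  | babbbbac => babbbbc => babbbb
  | acbbba => cbbba => bba
  | babaa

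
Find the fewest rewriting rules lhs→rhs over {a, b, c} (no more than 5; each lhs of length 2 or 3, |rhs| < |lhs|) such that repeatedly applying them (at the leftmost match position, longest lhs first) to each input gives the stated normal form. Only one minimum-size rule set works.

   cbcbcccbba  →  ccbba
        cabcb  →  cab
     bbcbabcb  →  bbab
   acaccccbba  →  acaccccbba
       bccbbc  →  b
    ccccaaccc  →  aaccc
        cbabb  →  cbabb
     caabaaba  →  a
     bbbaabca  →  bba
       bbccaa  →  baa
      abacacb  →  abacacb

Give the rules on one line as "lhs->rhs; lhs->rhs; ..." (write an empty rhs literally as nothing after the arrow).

aab->; bc->; bcc->; caa->aa

  | cbcbcccbba => cbcccbba => ccbba
  | cabcb => cab
  | bbcbabcb => bbabcb => bbab
  | acaccccbba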